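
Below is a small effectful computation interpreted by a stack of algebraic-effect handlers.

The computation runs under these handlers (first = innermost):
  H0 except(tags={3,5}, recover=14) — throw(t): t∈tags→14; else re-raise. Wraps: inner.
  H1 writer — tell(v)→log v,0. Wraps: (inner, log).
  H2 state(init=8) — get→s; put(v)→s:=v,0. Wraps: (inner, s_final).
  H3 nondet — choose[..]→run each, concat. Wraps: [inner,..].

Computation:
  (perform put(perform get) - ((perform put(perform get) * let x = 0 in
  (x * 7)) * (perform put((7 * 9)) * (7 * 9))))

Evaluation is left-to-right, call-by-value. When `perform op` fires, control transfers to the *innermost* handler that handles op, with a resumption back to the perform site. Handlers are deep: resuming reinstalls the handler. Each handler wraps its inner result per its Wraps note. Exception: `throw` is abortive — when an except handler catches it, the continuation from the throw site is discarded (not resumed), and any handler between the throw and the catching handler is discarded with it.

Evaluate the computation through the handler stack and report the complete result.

Evaluation trace:
get @ H2 ⇒ 8
put(8) @ H2 ⇒ s:=8
get @ H2 ⇒ 8
put(8) @ H2 ⇒ s:=8
put(63) @ H2 ⇒ s:=63
H0 returns 0
H1 returns (0, ())
H2 returns ((0, ()), 63)
H3 returns [((0, ()), 63)]
= [((0, ()), 63)]

Answer: [((0, ()), 63)]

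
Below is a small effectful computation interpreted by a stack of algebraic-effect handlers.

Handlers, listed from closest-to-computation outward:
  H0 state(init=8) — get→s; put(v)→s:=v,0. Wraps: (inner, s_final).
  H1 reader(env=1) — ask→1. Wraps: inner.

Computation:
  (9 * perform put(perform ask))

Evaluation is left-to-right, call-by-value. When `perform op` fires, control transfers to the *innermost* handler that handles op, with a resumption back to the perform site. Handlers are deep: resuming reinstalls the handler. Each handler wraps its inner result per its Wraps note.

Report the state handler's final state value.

Answer: 1

Step-by-step:
ask @ H1 ⇒ 1
put(1) @ H0 ⇒ s:=1
H0 returns (0, 1)
H1 returns (0, 1)
= (0, 1)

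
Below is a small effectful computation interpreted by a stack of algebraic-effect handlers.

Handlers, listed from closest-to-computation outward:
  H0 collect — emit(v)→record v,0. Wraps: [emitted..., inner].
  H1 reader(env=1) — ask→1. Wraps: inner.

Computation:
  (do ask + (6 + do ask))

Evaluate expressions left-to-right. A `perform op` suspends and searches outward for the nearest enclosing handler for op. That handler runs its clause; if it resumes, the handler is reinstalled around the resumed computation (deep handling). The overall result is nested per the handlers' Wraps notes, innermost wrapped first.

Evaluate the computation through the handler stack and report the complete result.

Working:
ask @ H1 ⇒ 1
ask @ H1 ⇒ 1
H0 returns [8]
H1 returns [8]
= [8]

Answer: [8]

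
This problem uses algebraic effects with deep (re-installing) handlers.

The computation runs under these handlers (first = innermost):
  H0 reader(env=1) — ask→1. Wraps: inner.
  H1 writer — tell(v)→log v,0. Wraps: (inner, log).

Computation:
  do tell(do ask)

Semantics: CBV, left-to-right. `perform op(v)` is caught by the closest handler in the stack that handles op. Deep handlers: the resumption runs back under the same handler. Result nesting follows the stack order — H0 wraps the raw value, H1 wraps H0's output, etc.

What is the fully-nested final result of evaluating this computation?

Answer: (0, (1))

Evaluation trace:
ask @ H0 ⇒ 1
tell(1) @ H1 ⇒ log+=1
H0 returns 0
H1 returns (0, (1))
= (0, (1))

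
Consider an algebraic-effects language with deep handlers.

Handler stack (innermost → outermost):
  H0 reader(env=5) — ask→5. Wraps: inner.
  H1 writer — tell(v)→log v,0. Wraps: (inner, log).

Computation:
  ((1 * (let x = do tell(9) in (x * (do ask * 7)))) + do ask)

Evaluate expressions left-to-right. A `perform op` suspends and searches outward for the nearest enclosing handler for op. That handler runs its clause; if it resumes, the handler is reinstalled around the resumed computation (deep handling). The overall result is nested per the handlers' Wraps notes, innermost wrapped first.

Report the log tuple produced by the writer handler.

Evaluation trace:
tell(9) @ H1 ⇒ log+=9
ask @ H0 ⇒ 5
ask @ H0 ⇒ 5
H0 returns 5
H1 returns (5, (9))
= (5, (9))

Answer: (9)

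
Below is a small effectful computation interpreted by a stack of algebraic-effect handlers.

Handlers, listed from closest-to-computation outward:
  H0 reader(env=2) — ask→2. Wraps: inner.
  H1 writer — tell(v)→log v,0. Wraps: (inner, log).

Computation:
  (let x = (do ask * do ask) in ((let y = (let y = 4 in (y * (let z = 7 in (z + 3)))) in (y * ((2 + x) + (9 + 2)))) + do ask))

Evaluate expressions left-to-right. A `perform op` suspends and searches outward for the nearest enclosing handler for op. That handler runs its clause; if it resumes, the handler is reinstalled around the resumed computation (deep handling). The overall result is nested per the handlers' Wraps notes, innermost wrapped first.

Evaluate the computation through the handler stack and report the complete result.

Answer: (682, ())

Working:
ask @ H0 ⇒ 2
ask @ H0 ⇒ 2
ask @ H0 ⇒ 2
H0 returns 682
H1 returns (682, ())
= (682, ())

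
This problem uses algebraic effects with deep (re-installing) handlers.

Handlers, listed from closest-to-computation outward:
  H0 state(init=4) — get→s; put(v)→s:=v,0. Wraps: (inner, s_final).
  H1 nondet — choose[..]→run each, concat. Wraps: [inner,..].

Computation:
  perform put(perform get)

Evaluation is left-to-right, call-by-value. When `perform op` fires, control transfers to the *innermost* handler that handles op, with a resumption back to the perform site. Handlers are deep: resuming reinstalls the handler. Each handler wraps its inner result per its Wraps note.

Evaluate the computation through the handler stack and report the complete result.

Step-by-step:
get @ H0 ⇒ 4
put(4) @ H0 ⇒ s:=4
H0 returns (0, 4)
H1 returns [(0, 4)]
= [(0, 4)]

Answer: [(0, 4)]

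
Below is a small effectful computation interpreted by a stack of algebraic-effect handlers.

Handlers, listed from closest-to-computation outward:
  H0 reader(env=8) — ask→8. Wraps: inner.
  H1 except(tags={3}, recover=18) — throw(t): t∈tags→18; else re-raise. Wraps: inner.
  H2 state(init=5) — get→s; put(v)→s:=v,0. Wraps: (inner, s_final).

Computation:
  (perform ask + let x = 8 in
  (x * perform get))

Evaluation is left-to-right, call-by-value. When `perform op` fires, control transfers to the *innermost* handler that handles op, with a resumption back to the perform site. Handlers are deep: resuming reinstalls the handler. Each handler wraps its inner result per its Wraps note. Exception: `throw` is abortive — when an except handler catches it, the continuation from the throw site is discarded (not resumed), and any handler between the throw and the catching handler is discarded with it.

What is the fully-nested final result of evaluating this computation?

Answer: (48, 5)

Evaluation trace:
ask @ H0 ⇒ 8
get @ H2 ⇒ 5
H0 returns 48
H1 returns 48
H2 returns (48, 5)
= (48, 5)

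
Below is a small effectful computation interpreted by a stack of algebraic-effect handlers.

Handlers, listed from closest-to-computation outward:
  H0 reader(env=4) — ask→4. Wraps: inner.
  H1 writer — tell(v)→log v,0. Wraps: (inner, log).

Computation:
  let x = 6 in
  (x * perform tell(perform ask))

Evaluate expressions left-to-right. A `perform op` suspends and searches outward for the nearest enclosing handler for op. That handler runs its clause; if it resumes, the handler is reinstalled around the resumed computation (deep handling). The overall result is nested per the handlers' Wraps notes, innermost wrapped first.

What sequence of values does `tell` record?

Step-by-step:
ask @ H0 ⇒ 4
tell(4) @ H1 ⇒ log+=4
H0 returns 0
H1 returns (0, (4))
= (0, (4))

Answer: (4)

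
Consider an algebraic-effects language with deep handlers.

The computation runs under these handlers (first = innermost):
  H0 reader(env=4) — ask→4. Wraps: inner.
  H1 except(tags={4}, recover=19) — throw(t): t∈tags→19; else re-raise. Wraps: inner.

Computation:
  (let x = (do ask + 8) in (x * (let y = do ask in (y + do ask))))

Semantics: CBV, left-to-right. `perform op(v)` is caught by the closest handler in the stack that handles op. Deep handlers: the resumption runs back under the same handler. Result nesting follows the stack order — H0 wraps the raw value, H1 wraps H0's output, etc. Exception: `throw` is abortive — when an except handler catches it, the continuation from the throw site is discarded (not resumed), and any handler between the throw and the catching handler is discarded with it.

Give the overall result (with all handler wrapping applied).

Answer: 96

Step-by-step:
ask @ H0 ⇒ 4
ask @ H0 ⇒ 4
ask @ H0 ⇒ 4
H0 returns 96
H1 returns 96
= 96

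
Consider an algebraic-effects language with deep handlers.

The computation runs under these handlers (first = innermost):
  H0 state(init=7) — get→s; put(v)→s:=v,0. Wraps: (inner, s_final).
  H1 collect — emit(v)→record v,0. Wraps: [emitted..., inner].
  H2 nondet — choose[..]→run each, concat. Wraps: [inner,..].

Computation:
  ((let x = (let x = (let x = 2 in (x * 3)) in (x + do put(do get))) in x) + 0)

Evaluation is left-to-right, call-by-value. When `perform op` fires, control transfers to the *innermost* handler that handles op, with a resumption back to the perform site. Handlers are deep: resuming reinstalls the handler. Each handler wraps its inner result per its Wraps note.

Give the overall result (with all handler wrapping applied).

Working:
get @ H0 ⇒ 7
put(7) @ H0 ⇒ s:=7
H0 returns (6, 7)
H1 returns [(6, 7)]
H2 returns [[(6, 7)]]
= [[(6, 7)]]

Answer: [[(6, 7)]]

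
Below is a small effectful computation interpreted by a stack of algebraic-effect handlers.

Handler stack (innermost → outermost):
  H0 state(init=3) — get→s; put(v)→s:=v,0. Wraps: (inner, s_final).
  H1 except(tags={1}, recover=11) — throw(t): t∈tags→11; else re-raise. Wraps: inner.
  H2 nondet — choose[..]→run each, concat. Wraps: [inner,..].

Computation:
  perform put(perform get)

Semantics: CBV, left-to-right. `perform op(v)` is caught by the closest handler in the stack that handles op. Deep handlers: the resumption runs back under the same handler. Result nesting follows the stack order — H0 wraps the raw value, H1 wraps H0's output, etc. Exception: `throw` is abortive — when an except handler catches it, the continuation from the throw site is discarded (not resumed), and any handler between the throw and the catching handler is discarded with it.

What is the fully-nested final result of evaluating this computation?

Evaluation trace:
get @ H0 ⇒ 3
put(3) @ H0 ⇒ s:=3
H0 returns (0, 3)
H1 returns (0, 3)
H2 returns [(0, 3)]
= [(0, 3)]

Answer: [(0, 3)]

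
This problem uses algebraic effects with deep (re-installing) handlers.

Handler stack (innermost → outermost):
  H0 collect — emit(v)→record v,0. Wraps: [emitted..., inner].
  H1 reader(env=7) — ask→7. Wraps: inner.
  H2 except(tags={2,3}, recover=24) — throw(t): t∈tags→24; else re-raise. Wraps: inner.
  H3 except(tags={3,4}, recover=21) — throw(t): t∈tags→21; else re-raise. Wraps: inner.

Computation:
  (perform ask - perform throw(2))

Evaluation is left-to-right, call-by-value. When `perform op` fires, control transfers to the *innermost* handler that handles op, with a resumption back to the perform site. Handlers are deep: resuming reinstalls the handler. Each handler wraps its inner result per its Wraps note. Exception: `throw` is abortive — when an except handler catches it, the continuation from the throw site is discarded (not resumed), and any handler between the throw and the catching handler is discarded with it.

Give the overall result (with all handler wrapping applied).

Answer: 24

Step-by-step:
ask @ H1 ⇒ 7
throw(2) @ H2 caught ⇒ 24
H3 returns 24
= 24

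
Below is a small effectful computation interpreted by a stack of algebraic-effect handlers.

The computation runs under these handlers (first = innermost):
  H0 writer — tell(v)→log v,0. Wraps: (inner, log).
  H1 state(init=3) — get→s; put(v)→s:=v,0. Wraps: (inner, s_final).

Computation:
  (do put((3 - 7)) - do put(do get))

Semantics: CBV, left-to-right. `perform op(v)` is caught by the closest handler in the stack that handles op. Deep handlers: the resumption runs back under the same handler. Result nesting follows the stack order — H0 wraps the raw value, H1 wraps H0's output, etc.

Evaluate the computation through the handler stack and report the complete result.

Answer: ((0, ()), -4)

Evaluation trace:
put(-4) @ H1 ⇒ s:=-4
get @ H1 ⇒ -4
put(-4) @ H1 ⇒ s:=-4
H0 returns (0, ())
H1 returns ((0, ()), -4)
= ((0, ()), -4)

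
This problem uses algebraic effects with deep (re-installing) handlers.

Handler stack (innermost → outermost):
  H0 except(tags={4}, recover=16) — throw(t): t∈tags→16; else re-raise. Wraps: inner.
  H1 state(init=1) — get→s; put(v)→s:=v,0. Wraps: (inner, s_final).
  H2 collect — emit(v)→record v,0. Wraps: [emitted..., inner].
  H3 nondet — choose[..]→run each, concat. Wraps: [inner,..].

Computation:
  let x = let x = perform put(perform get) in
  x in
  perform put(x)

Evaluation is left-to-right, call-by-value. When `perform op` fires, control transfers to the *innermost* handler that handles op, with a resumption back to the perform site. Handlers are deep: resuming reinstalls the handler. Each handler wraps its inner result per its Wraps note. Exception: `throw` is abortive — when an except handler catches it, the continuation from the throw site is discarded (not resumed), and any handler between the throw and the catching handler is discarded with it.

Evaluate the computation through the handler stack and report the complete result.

Answer: [[(0, 0)]]

Step-by-step:
get @ H1 ⇒ 1
put(1) @ H1 ⇒ s:=1
put(0) @ H1 ⇒ s:=0
H0 returns 0
H1 returns (0, 0)
H2 returns [(0, 0)]
H3 returns [[(0, 0)]]
= [[(0, 0)]]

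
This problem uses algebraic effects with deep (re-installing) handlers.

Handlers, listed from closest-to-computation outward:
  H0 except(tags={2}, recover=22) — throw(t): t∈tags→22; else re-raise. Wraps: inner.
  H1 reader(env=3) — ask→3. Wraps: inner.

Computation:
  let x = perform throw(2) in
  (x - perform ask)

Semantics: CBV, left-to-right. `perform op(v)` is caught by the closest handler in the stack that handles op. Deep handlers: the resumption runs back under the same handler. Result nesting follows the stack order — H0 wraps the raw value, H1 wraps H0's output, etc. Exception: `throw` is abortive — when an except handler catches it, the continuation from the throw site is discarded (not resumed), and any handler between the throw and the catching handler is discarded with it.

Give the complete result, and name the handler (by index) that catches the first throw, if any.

Answer: 22 ; first throw caught by: H0

Step-by-step:
throw(2) @ H0 caught ⇒ 22
H1 returns 22
= 22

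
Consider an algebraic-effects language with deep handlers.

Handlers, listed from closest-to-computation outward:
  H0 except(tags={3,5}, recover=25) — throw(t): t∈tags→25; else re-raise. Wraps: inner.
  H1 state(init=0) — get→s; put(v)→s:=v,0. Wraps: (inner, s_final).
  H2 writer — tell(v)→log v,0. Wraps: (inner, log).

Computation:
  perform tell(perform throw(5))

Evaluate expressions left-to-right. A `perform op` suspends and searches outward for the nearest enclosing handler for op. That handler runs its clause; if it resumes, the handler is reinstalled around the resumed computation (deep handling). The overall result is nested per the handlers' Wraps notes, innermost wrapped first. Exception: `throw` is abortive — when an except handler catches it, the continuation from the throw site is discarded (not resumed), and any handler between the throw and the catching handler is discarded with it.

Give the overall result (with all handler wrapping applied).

Working:
throw(5) @ H0 caught ⇒ 25
H1 returns (25, 0)
H2 returns ((25, 0), ())
= ((25, 0), ())

Answer: ((25, 0), ())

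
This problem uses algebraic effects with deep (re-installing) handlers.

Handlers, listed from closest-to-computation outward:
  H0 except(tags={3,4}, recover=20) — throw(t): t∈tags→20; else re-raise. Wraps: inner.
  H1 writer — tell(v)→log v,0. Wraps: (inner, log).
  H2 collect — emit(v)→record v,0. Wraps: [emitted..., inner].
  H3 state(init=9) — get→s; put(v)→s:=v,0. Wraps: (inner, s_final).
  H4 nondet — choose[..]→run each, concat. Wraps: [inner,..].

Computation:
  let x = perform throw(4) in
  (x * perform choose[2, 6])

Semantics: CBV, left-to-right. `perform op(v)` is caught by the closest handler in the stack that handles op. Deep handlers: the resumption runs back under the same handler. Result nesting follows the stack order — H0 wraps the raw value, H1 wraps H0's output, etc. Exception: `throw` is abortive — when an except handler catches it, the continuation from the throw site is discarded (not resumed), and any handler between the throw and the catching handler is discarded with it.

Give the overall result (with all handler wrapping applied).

Working:
throw(4) @ H0 caught ⇒ 20
H1 returns (20, ())
H2 returns [(20, ())]
H3 returns ([(20, ())], 9)
H4 returns [([(20, ())], 9)]
= [([(20, ())], 9)]

Answer: [([(20, ())], 9)]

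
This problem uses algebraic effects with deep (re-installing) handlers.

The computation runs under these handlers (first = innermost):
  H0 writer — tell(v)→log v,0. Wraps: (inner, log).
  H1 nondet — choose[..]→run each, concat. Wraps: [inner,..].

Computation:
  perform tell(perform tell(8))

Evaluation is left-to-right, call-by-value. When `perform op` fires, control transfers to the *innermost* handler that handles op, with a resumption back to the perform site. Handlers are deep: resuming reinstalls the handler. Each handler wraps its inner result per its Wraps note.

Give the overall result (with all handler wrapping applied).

Working:
tell(8) @ H0 ⇒ log+=8
tell(0) @ H0 ⇒ log+=0
H0 returns (0, (8, 0))
H1 returns [(0, (8, 0))]
= [(0, (8, 0))]

Answer: [(0, (8, 0))]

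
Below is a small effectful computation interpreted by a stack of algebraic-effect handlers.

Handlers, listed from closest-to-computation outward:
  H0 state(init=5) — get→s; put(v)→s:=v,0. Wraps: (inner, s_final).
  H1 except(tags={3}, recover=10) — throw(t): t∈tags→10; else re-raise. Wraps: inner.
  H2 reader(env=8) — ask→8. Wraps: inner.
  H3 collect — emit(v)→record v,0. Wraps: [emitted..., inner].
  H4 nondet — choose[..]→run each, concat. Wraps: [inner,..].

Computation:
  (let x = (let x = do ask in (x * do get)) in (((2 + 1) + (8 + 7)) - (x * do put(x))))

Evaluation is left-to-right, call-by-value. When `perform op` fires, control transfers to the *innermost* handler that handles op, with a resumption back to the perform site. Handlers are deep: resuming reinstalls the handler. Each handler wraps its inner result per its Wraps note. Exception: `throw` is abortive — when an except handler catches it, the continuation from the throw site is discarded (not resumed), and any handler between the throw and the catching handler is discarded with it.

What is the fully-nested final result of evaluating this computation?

Answer: [[(18, 40)]]

Working:
ask @ H2 ⇒ 8
get @ H0 ⇒ 5
put(40) @ H0 ⇒ s:=40
H0 returns (18, 40)
H1 returns (18, 40)
H2 returns (18, 40)
H3 returns [(18, 40)]
H4 returns [[(18, 40)]]
= [[(18, 40)]]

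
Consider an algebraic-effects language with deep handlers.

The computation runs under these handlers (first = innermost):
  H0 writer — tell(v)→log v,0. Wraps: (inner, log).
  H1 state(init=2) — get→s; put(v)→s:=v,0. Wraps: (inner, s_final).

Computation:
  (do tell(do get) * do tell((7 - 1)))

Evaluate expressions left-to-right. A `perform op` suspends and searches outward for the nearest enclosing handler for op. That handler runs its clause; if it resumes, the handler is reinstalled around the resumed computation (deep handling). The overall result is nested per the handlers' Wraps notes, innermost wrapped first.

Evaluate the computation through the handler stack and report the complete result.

Step-by-step:
get @ H1 ⇒ 2
tell(2) @ H0 ⇒ log+=2
tell(6) @ H0 ⇒ log+=6
H0 returns (0, (2, 6))
H1 returns ((0, (2, 6)), 2)
= ((0, (2, 6)), 2)

Answer: ((0, (2, 6)), 2)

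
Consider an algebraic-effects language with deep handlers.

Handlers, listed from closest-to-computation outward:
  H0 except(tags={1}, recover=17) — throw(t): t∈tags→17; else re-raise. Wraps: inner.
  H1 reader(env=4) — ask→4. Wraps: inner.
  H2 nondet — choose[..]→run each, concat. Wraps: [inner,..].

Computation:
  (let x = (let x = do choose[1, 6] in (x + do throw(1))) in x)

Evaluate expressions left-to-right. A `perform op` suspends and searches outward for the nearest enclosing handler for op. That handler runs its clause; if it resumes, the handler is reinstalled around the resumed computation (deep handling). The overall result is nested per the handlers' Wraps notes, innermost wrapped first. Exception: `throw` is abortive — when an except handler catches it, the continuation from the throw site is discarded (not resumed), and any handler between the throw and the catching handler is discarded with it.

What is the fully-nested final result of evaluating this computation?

Answer: [17, 17]

Step-by-step:
choose[1, 6] @ H2
  branch[0] choose=1:
    throw(1) @ H0 caught ⇒ 17
    H1 returns 17
    H2 returns [17]
  branch[1] choose=6:
    throw(1) @ H0 caught ⇒ 17
    H1 returns 17
    H2 returns [17]
= [17, 17]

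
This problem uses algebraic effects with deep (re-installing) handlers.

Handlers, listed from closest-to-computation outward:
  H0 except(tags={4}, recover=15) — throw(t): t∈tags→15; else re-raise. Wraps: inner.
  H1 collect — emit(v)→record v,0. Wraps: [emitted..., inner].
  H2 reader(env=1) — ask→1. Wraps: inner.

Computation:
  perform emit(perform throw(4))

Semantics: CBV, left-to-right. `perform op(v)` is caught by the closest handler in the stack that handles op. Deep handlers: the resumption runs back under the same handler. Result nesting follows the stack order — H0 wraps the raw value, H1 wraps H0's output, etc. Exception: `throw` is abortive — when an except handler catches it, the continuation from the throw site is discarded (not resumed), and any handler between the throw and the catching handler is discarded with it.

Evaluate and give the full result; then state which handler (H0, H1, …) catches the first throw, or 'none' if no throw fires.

Step-by-step:
throw(4) @ H0 caught ⇒ 15
H1 returns [15]
H2 returns [15]
= [15]

Answer: [15] ; first throw caught by: H0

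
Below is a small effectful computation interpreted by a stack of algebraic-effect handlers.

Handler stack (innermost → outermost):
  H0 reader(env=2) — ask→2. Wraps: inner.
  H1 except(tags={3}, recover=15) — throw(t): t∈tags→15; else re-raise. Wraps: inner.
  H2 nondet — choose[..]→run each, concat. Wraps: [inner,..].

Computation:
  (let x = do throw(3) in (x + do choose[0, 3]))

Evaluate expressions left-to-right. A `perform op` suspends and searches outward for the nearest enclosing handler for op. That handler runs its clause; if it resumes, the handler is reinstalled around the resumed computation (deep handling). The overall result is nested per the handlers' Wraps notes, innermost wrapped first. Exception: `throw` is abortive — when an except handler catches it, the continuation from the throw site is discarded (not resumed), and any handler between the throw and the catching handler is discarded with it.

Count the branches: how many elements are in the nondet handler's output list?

Step-by-step:
throw(3) @ H1 caught ⇒ 15
H2 returns [15]
= [15]

Answer: 1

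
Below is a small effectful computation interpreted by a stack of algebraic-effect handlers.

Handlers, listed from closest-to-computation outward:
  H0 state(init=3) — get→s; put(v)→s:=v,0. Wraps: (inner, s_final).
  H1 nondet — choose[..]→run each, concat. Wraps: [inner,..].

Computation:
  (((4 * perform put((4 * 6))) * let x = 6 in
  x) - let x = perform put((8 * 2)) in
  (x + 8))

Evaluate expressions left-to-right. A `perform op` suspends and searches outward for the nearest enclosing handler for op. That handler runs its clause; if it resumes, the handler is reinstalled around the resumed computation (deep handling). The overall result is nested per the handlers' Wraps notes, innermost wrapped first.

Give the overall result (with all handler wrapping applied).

Evaluation trace:
put(24) @ H0 ⇒ s:=24
put(16) @ H0 ⇒ s:=16
H0 returns (-8, 16)
H1 returns [(-8, 16)]
= [(-8, 16)]

Answer: [(-8, 16)]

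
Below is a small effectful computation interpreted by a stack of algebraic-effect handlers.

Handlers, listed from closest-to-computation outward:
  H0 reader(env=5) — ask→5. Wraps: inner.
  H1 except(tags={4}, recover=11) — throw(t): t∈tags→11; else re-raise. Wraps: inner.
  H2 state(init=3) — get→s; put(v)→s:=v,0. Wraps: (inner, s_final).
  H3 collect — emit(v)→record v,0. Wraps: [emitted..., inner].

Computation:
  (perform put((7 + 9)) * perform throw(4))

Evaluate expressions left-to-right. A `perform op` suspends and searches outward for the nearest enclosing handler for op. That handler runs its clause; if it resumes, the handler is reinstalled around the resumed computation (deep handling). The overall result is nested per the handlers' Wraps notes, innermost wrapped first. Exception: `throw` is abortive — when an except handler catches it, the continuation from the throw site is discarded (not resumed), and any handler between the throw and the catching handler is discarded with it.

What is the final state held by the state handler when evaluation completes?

Answer: 16

Evaluation trace:
put(16) @ H2 ⇒ s:=16
throw(4) @ H1 caught ⇒ 11
H2 returns (11, 16)
H3 returns [(11, 16)]
= [(11, 16)]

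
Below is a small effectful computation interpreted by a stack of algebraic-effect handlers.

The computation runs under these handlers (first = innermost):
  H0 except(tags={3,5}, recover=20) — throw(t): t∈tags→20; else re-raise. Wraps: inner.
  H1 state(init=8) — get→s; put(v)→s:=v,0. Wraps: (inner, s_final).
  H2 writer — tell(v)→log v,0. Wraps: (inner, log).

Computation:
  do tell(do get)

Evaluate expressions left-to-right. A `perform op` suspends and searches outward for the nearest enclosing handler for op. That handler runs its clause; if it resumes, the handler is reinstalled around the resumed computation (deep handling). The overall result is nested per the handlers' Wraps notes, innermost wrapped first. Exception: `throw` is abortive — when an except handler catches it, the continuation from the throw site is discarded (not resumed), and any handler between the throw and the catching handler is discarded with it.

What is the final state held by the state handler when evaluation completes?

Step-by-step:
get @ H1 ⇒ 8
tell(8) @ H2 ⇒ log+=8
H0 returns 0
H1 returns (0, 8)
H2 returns ((0, 8), (8))
= ((0, 8), (8))

Answer: 8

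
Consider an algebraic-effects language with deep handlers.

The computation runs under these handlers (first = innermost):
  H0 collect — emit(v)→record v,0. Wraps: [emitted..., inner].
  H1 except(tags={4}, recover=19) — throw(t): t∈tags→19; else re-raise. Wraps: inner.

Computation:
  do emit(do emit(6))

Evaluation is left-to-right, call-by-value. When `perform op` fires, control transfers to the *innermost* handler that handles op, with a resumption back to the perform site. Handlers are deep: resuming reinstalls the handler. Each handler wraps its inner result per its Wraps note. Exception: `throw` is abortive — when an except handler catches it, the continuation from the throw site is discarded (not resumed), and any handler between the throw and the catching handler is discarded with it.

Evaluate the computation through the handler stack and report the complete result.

Answer: [6, 0, 0]

Working:
emit(6) @ H0 ⇒ out+=6
emit(0) @ H0 ⇒ out+=0
H0 returns [6, 0, 0]
H1 returns [6, 0, 0]
= [6, 0, 0]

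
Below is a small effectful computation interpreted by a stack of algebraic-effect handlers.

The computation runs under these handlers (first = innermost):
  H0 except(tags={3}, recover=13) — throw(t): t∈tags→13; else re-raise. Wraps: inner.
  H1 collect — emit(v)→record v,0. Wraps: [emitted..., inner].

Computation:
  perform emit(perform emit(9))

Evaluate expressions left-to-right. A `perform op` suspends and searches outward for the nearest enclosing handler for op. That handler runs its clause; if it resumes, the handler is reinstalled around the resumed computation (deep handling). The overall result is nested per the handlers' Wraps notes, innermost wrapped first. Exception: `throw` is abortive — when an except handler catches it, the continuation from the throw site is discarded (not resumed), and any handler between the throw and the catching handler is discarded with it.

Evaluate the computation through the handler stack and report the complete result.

Answer: [9, 0, 0]

Evaluation trace:
emit(9) @ H1 ⇒ out+=9
emit(0) @ H1 ⇒ out+=0
H0 returns 0
H1 returns [9, 0, 0]
= [9, 0, 0]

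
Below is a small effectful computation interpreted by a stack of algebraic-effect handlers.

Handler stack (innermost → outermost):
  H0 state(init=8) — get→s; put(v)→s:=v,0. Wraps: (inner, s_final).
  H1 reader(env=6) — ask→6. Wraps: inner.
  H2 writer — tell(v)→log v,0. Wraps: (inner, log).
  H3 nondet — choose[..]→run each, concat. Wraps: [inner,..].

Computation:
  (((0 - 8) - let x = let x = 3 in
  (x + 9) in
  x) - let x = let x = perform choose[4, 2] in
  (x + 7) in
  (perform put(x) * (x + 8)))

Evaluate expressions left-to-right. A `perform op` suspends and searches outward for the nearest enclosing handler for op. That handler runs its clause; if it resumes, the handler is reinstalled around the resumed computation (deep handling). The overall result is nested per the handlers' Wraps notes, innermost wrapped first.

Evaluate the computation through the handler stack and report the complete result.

Answer: [((-20, 11), ()), ((-20, 9), ())]

Step-by-step:
choose[4, 2] @ H3
  branch[0] choose=4:
    put(11) @ H0 ⇒ s:=11
    H0 returns (-20, 11)
    H1 returns (-20, 11)
    H2 returns ((-20, 11), ())
    H3 returns [((-20, 11), ())]
  branch[1] choose=2:
    put(9) @ H0 ⇒ s:=9
    H0 returns (-20, 9)
    H1 returns (-20, 9)
    H2 returns ((-20, 9), ())
    H3 returns [((-20, 9), ())]
= [((-20, 11), ()), ((-20, 9), ())]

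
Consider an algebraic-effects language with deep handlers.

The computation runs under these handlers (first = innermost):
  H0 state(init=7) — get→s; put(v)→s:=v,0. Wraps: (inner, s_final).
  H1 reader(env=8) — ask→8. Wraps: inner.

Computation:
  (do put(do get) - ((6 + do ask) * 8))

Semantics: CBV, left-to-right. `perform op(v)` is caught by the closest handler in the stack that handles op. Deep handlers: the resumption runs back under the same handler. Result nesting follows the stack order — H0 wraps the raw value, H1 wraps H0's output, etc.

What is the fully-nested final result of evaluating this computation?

Evaluation trace:
get @ H0 ⇒ 7
put(7) @ H0 ⇒ s:=7
ask @ H1 ⇒ 8
H0 returns (-112, 7)
H1 returns (-112, 7)
= (-112, 7)

Answer: (-112, 7)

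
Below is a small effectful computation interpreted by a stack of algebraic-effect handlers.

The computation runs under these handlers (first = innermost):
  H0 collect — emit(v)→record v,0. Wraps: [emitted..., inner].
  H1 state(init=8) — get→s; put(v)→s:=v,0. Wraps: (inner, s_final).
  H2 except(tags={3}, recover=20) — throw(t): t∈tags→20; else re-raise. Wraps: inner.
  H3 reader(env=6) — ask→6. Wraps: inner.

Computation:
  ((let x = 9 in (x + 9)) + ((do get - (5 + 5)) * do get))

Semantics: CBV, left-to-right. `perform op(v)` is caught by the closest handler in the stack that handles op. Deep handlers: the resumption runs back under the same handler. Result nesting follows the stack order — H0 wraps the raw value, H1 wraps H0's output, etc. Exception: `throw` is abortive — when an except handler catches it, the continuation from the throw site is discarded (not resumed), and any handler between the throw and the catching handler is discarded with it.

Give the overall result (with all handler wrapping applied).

Answer: ([2], 8)

Evaluation trace:
get @ H1 ⇒ 8
get @ H1 ⇒ 8
H0 returns [2]
H1 returns ([2], 8)
H2 returns ([2], 8)
H3 returns ([2], 8)
= ([2], 8)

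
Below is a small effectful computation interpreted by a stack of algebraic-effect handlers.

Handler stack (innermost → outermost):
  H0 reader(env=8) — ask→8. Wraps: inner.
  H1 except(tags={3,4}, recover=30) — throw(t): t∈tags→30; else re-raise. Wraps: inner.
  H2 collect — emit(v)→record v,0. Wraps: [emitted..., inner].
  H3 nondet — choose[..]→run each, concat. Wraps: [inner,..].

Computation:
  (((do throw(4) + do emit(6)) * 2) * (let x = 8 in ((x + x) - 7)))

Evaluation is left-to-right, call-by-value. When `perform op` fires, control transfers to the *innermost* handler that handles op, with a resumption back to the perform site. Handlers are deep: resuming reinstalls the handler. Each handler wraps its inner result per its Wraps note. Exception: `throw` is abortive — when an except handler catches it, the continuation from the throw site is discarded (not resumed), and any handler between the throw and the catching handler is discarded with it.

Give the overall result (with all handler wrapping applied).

Answer: [[30]]

Step-by-step:
throw(4) @ H1 caught ⇒ 30
H2 returns [30]
H3 returns [[30]]
= [[30]]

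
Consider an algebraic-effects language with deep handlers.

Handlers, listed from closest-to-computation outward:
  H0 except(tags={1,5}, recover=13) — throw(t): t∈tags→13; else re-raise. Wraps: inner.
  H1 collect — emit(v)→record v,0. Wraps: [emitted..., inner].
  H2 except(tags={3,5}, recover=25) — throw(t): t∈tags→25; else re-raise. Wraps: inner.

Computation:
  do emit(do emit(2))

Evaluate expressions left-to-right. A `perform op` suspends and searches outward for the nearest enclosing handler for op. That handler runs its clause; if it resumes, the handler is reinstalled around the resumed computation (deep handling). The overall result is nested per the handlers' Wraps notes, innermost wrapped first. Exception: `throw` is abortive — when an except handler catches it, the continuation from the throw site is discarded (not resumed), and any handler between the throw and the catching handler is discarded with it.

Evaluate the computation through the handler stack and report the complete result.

Answer: [2, 0, 0]

Working:
emit(2) @ H1 ⇒ out+=2
emit(0) @ H1 ⇒ out+=0
H0 returns 0
H1 returns [2, 0, 0]
H2 returns [2, 0, 0]
= [2, 0, 0]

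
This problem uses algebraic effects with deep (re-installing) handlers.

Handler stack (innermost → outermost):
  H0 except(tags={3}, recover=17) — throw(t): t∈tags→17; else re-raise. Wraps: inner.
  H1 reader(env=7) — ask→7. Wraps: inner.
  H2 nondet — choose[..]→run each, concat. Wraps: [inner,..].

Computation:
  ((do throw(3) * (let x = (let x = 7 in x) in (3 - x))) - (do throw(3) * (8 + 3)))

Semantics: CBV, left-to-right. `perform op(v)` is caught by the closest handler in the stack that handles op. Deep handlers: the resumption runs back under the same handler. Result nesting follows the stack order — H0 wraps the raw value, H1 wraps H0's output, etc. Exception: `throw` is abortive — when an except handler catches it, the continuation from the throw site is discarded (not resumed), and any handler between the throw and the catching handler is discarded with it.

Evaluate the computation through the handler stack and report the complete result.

Working:
throw(3) @ H0 caught ⇒ 17
H1 returns 17
H2 returns [17]
= [17]

Answer: [17]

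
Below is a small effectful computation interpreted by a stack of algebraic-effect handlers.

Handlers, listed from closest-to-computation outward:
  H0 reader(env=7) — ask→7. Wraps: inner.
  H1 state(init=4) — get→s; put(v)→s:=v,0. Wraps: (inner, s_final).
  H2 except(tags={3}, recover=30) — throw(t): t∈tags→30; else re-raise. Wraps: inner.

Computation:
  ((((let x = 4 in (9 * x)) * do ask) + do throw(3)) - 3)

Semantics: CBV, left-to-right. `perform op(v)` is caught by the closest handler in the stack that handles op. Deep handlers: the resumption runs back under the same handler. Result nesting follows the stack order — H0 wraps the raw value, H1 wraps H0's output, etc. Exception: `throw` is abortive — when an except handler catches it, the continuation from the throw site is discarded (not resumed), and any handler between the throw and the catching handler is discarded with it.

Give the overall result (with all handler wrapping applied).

Answer: 30

Step-by-step:
ask @ H0 ⇒ 7
throw(3) @ H2 caught ⇒ 30
= 30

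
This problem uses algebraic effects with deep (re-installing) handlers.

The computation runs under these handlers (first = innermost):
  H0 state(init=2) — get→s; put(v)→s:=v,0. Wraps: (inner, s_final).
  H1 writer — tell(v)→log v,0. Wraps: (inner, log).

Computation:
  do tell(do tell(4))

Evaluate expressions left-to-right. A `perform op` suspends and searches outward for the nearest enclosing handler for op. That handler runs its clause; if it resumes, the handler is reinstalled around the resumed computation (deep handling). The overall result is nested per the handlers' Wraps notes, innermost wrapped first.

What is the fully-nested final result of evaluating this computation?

Working:
tell(4) @ H1 ⇒ log+=4
tell(0) @ H1 ⇒ log+=0
H0 returns (0, 2)
H1 returns ((0, 2), (4, 0))
= ((0, 2), (4, 0))

Answer: ((0, 2), (4, 0))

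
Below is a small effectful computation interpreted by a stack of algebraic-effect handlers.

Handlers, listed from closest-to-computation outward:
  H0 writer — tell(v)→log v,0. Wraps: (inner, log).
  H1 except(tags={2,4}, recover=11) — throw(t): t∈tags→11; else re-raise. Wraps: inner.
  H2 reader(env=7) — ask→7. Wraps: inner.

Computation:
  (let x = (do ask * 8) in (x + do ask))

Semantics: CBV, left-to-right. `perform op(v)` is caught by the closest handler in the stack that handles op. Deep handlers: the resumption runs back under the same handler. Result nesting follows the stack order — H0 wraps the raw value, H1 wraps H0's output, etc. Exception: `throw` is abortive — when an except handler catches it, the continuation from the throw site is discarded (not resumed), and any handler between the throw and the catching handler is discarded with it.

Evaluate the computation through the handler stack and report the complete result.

Working:
ask @ H2 ⇒ 7
ask @ H2 ⇒ 7
H0 returns (63, ())
H1 returns (63, ())
H2 returns (63, ())
= (63, ())

Answer: (63, ())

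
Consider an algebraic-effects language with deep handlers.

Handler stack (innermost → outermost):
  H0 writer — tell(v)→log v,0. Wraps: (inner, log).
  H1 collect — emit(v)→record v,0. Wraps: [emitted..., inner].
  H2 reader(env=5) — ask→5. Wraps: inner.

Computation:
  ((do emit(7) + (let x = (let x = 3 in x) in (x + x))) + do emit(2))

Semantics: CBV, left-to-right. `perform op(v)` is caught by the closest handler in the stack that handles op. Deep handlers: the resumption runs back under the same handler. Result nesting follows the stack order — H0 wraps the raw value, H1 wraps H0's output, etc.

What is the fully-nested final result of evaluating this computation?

Answer: [7, 2, (6, ())]

Evaluation trace:
emit(7) @ H1 ⇒ out+=7
emit(2) @ H1 ⇒ out+=2
H0 returns (6, ())
H1 returns [7, 2, (6, ())]
H2 returns [7, 2, (6, ())]
= [7, 2, (6, ())]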